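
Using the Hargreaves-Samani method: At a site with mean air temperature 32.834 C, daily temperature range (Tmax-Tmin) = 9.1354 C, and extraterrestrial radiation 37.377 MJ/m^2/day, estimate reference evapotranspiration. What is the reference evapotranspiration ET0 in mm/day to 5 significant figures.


Approach: apply the Hargreaves-Samani method, ET0 = 0.0023*(Tmean+17.8)*sqrt(Tmax-Tmin)*0.408*Ra.
ET0 = 0.0023*(32.834+17.8)*sqrt(9.1354)*0.408*37.377 = 5.3678 mm/day
Therefore the reference evapotranspiration ET0 = 5.3678 mm/day.


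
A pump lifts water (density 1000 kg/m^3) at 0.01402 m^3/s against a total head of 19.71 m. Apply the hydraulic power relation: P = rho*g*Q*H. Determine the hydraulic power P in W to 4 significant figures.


P = 1000 * 9.81 * 0.01402 * 19.71 = 2711 W
Therefore the hydraulic power P = 2711 W.


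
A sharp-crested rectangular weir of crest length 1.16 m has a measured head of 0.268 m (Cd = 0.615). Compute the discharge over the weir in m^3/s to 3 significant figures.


Approach: apply the rectangular weir equation, Q = (2/3)*Cd*L*sqrt(2g)*H^1.5.
Q = (2/3)*0.615*1.16*sqrt(2*9.81)*0.268^1.5 = 0.292 m^3/s
Therefore the discharge over the weir = 0.292 m^3/s.


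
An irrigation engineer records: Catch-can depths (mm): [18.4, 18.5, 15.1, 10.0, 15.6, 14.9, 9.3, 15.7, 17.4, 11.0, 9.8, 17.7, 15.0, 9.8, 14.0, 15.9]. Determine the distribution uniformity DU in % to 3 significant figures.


Approach: apply the low-quarter distribution uniformity, DU = (mean of lowest quarter of readings / overall mean)*100.
sorted lowest 4 of 16: [9.3, 9.8, 9.8, 10.0] -> mean = 9.7250 mm
overall mean = 14.256 mm
DU = (9.7250/14.256)*100 = 68.2 %
Therefore the distribution uniformity DU = 68.2 %.


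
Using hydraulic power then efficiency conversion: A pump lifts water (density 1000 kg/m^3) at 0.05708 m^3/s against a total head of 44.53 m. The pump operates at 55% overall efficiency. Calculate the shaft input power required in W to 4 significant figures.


Approach: apply hydraulic power then efficiency conversion, P = rho*g*Q*H; P_in = P/eta.
Step 1 — hydraulic power (P = rho*g*Q*H):
  P = 1000 * 9.81 * 0.05708 * 44.53 = 24934.8 W
Step 2 — input power: P_in = P/eta = 24934.8 / 0.55 = 45340 W
Therefore the shaft input power required = 45340 W.


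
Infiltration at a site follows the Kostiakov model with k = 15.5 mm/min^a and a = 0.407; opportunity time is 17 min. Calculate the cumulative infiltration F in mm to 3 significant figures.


Approach: apply the Kostiakov infiltration equation, F = k*t^a.
F = 15.5 * 17^0.407 = 49.1 mm
Therefore the cumulative infiltration F = 49.1 mm.


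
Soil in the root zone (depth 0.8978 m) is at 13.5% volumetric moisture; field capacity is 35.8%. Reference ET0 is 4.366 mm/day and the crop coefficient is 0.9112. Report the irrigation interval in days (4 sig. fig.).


Approach: apply soil-water budget scheduling, SMD = (FC-theta)/100*depth*1000; ETc = ET0*Kc; interval = SMD/ETc.
Step 1 — soil moisture deficit:
  SMD = (35.8 - 13.5)/100 * 0.8978 * 1000 = 200.209 mm
Step 2 — daily crop ET (ETc = ET0*Kc):
  ETc = 4.366 * 0.9112 = 3.97830 mm/day
Step 3 — irrigation interval (SMD/ETc):
  interval = 200.209 / 3.97830 = 50.33 days
Therefore the irrigation interval = 50.33 days.


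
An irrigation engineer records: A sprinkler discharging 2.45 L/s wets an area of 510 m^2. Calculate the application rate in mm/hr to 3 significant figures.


Approach: apply the application rate relation, rate = (Q/A)*3600.
rate = (2.45 / 510) * 3600 = 17.3 mm/hr
Therefore the application rate = 17.3 mm/hr.


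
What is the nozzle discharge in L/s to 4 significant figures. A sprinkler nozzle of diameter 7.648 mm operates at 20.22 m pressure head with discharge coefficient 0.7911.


Approach: apply the orifice equation, Q = Cd*A*sqrt(2*g*h), A = pi*(d/2)^2.
A = pi*(7.648e-3/2)^2 = 4.59394e-05 m^2
Q = 0.7911 * 4.59394e-05 * sqrt(2*9.81*20.22) * 1000 = 0.7239 L/s
Therefore the nozzle discharge = 0.7239 L/s.


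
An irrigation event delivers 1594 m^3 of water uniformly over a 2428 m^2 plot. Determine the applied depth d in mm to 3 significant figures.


Approach: apply depth from volume over area, d = (V/A)*1000.
d = (1594 / 2428) * 1000 = 657 mm
Therefore the applied depth d = 657 mm.


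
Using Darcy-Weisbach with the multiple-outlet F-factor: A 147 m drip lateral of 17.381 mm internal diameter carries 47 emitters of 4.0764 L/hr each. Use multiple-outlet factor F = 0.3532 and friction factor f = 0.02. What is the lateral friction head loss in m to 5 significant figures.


Approach: apply Darcy-Weisbach with the multiple-outlet F-factor, Q = n*q/(3600*1000) m^3/s; v = Q/A; hf = F*f*(L/D)*(v^2/(2g)).
Q = 47*4.0764/(3600*1000) = 5.321967e-05 m^3/s
A = pi*(17.381e-3/2)^2 = 2.372681e-04 m^2, so v = Q/A = 0.2243018 m/s
hf = 0.3532*0.02*(147/0.017381)*(0.2243018^2/(2*9.81)) = 0.15320 m
Therefore the lateral friction head loss = 0.15320 m.


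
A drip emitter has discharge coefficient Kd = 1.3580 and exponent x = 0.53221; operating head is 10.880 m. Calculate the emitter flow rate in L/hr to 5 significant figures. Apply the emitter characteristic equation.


Approach: apply the emitter characteristic equation, q = Kd * h^x.
q = 1.3580 * 10.880^0.53221 = 4.8373 L/hr
Therefore the emitter flow rate = 4.8373 L/hr.


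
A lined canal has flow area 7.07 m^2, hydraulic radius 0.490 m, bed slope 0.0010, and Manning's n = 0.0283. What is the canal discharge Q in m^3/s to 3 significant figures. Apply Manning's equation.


Approach: apply Manning's equation, Q = (1/n)*A*R^(2/3)*S^(1/2).
Q = (1/0.0283) * 7.07 * 0.490^(2/3) * 0.0010^(1/2) = 4.91 m^3/s
Therefore the canal discharge Q = 4.91 m^3/s.


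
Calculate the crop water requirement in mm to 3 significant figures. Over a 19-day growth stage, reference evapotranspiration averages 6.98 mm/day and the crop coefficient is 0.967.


Approach: apply the crop water requirement relation, CWR = ET0 * Kc * days.
CWR = 6.98 * 0.967 * 19 = 128 mm
Therefore the crop water requirement = 128 mm.


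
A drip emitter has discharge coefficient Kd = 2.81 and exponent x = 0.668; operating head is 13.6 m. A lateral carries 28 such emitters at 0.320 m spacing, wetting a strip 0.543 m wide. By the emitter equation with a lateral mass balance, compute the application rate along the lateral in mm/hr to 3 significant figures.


Approach: apply the emitter equation with a lateral mass balance, q = Kd*h^x; Q = n*q; rate = Q/(n*spacing*width).
Step 1 — single emitter flow (q = Kd*h^x):
  q = 2.81 * 13.6^0.668 = 16.066 L/hr
Step 2 — total lateral flow: Q = 28 * 16.066 = 449.85 L/hr
Step 3 — wetted area: A = 28 * 0.320 * 0.543 = 4.8653 m^2
Step 4 — application rate: Q/A = 449.85/4.8653 = 92.5 mm/hr
Therefore the application rate along the lateral = 92.5 mm/hr.


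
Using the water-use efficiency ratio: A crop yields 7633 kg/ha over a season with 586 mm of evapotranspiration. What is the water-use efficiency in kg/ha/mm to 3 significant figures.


Approach: apply the water-use efficiency ratio, WUE = yield/ET.
WUE = 7633 / 586 = 13.0 kg/ha/mm
Therefore the water-use efficiency = 13.0 kg/ha/mm.


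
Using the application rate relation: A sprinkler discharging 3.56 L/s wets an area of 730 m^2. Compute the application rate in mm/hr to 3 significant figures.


Approach: apply the application rate relation, rate = (Q/A)*3600.
rate = (3.56 / 730) * 3600 = 17.6 mm/hr
Therefore the application rate = 17.6 mm/hr.


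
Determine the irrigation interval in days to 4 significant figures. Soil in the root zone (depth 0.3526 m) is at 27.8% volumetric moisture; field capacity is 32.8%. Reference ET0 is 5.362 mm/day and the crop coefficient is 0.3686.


Approach: apply soil-water budget scheduling, SMD = (FC-theta)/100*depth*1000; ETc = ET0*Kc; interval = SMD/ETc.
Step 1 — soil moisture deficit:
  SMD = (32.8 - 27.8)/100 * 0.3526 * 1000 = 17.6300 mm
Step 2 — daily crop ET (ETc = ET0*Kc):
  ETc = 5.362 * 0.3686 = 1.97643 mm/day
Step 3 — irrigation interval (SMD/ETc):
  interval = 17.6300 / 1.97643 = 8.920 days
Therefore the irrigation interval = 8.920 days.


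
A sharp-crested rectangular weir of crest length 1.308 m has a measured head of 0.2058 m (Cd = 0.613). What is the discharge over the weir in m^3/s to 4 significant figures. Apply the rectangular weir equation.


Approach: apply the rectangular weir equation, Q = (2/3)*Cd*L*sqrt(2g)*H^1.5.
Q = (2/3)*0.613*1.308*sqrt(2*9.81)*0.2058^1.5 = 0.2211 m^3/s
Therefore the discharge over the weir = 0.2211 m^3/s.


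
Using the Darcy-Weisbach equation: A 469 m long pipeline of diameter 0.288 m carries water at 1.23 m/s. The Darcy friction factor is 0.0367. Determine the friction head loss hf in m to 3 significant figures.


Approach: apply the Darcy-Weisbach equation, hf = f*(L/D)*(v^2/(2g)).
hf = 0.0367 * (469/0.288) * (1.23^2 / (2*9.81))
hf = 4.61 m
Therefore the friction head loss hf = 4.61 m.


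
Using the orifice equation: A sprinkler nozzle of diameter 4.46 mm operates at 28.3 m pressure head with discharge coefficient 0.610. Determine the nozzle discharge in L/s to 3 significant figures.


Approach: apply the orifice equation, Q = Cd*A*sqrt(2*g*h), A = pi*(d/2)^2.
A = pi*(4.46e-3/2)^2 = 1.5623e-05 m^2
Q = 0.610 * 1.5623e-05 * sqrt(2*9.81*28.3) * 1000 = 0.225 L/s
Therefore the nozzle discharge = 0.225 L/s.


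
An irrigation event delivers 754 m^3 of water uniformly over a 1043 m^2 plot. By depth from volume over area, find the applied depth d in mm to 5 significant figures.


Approach: apply depth from volume over area, d = (V/A)*1000.
d = (754 / 1043) * 1000 = 722.91 mm
Therefore the applied depth d = 722.91 mm.


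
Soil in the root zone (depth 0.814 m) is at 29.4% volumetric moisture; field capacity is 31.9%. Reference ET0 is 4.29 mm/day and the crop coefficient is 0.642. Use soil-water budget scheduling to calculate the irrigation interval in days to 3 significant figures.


Approach: apply soil-water budget scheduling, SMD = (FC-theta)/100*depth*1000; ETc = ET0*Kc; interval = SMD/ETc.
Step 1 — soil moisture deficit:
  SMD = (31.9 - 29.4)/100 * 0.814 * 1000 = 20.350 mm
Step 2 — daily crop ET (ETc = ET0*Kc):
  ETc = 4.29 * 0.642 = 2.7542 mm/day
Step 3 — irrigation interval (SMD/ETc):
  interval = 20.350 / 2.7542 = 7.39 days
Therefore the irrigation interval = 7.39 days.


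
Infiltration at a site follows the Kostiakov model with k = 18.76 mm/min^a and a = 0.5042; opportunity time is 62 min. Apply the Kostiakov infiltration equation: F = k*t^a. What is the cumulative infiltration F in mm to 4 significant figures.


F = 18.76 * 62^0.5042 = 150.3 mm
Therefore the cumulative infiltration F = 150.3 mm.


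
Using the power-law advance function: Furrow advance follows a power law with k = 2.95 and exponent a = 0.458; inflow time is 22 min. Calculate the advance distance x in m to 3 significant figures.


Approach: apply the power-law advance function, x = k*t^a.
x = 2.95 * 22^0.458 = 12.2 m
Therefore the advance distance x = 12.2 m.


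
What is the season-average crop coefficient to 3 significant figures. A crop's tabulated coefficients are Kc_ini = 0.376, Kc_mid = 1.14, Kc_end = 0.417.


Approach: apply a simple seasonal average, Kc_avg = (Kc_ini + Kc_mid + Kc_end)/3.
Kc_avg = (0.376 + 1.14 + 0.417)/3 = 0.644
Therefore the season-average crop coefficient = 0.644.


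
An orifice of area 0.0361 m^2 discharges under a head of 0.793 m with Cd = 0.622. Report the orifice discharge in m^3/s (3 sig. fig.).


Approach: apply the orifice equation, Q = Cd*A*sqrt(2*g*h).
Q = 0.622 * 0.0361 * sqrt(2*9.81*0.793) = 0.0886 m^3/s
Therefore the orifice discharge = 0.0886 m^3/s.


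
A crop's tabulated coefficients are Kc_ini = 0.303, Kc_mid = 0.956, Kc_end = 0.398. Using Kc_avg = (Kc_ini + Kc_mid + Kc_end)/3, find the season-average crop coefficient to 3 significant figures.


Kc_avg = (0.303 + 0.956 + 0.398)/3 = 0.552
Therefore the season-average crop coefficient = 0.552.


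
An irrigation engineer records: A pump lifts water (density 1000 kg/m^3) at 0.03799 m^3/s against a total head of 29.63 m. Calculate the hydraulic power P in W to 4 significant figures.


Approach: apply the hydraulic power relation, P = rho*g*Q*H.
P = 1000 * 9.81 * 0.03799 * 29.63 = 11040 W
Therefore the hydraulic power P = 11040 W.


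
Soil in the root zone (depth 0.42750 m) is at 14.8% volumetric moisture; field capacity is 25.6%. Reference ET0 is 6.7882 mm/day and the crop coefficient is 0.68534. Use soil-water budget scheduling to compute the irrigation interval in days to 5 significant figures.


Approach: apply soil-water budget scheduling, SMD = (FC-theta)/100*depth*1000; ETc = ET0*Kc; interval = SMD/ETc.
Step 1 — soil moisture deficit:
  SMD = (25.6 - 14.8)/100 * 0.42750 * 1000 = 46.17000 mm
Step 2 — daily crop ET (ETc = ET0*Kc):
  ETc = 6.7882 * 0.68534 = 4.652225 mm/day
Step 3 — irrigation interval (SMD/ETc):
  interval = 46.17000 / 4.652225 = 9.9243 days
Therefore the irrigation interval = 9.9243 days.


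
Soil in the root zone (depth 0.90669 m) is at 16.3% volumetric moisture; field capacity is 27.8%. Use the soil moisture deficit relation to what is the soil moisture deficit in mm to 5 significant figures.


Approach: apply the soil moisture deficit relation, SMD = (FC - theta)/100 * depth * 1000.
SMD = (27.8 - 16.3)/100 * 0.90669 * 1000 = 104.27 mm
Therefore the soil moisture deficit = 104.27 mm.


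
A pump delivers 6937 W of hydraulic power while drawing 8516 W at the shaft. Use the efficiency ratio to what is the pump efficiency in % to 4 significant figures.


Approach: apply the efficiency ratio, eta = (P_out/P_in)*100.
eta = (6937 / 8516) * 100 = 81.46 %
Therefore the pump efficiency = 81.46 %.


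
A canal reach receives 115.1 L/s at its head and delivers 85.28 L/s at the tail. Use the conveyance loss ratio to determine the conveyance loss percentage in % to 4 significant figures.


Approach: apply the conveyance loss ratio, loss% = ((Q_head - Q_tail)/Q_head)*100.
loss = ((115.1 - 85.28)/115.1)*100 = 25.91 %
Therefore the conveyance loss percentage = 25.91 %.


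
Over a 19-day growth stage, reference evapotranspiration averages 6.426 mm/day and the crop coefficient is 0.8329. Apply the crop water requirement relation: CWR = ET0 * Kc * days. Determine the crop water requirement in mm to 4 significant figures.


CWR = 6.426 * 0.8329 * 19 = 101.7 mm
Therefore the crop water requirement = 101.7 mm.


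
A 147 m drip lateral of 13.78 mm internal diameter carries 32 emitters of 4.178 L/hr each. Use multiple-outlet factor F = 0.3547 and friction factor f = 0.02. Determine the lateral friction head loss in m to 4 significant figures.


Approach: apply Darcy-Weisbach with the multiple-outlet F-factor, Q = n*q/(3600*1000) m^3/s; v = Q/A; hf = F*f*(L/D)*(v^2/(2g)).
Q = 32*4.178/(3600*1000) = 3.71378e-05 m^3/s
A = pi*(13.78e-3/2)^2 = 1.49138e-04 m^2, so v = Q/A = 0.249016 m/s
hf = 0.3547*0.02*(147/0.01378)*(0.249016^2/(2*9.81)) = 0.2392 m
Therefore the lateral friction head loss = 0.2392 m.


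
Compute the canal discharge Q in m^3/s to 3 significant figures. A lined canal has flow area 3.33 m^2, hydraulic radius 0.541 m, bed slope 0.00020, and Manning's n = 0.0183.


Approach: apply Manning's equation, Q = (1/n)*A*R^(2/3)*S^(1/2).
Q = (1/0.0183) * 3.33 * 0.541^(2/3) * 0.00020^(1/2) = 1.71 m^3/s
Therefore the canal discharge Q = 1.71 m^3/s.


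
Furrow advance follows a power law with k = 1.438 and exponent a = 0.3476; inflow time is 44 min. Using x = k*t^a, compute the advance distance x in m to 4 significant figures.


x = 1.438 * 44^0.3476 = 5.358 m
Therefore the advance distance x = 5.358 m.


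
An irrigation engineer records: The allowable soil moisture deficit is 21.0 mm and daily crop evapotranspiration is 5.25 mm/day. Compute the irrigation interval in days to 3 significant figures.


Approach: apply the irrigation interval relation, interval = SMD / ETc.
interval = 21.0 / 5.25 = 4.00 days
Therefore the irrigation interval = 4.00 days.


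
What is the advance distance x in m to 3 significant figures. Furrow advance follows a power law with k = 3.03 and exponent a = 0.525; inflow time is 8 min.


Approach: apply the power-law advance function, x = k*t^a.
x = 3.03 * 8^0.525 = 9.03 m
Therefore the advance distance x = 9.03 m.


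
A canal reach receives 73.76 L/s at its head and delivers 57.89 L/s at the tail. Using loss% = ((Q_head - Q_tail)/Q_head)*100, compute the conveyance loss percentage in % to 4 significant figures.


loss = ((73.76 - 57.89)/73.76)*100 = 21.52 %
Therefore the conveyance loss percentage = 21.52 %.


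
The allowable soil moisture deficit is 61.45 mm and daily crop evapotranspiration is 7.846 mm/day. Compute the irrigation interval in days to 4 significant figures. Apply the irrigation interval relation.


Approach: apply the irrigation interval relation, interval = SMD / ETc.
interval = 61.45 / 7.846 = 7.832 days
Therefore the irrigation interval = 7.832 days.


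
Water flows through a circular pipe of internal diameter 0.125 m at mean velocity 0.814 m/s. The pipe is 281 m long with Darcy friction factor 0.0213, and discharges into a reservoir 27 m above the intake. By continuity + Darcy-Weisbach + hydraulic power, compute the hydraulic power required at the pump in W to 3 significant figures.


Approach: apply continuity + Darcy-Weisbach + hydraulic power, Q = A*v; hf = f*(L/D)*(v^2/(2g)); H = static + hf; P = rho*g*Q*H.
Step 1 — flow rate (continuity, Q = A*v):
  A = pi*(0.125/2)^2 = 0.012272 m^2
  Q = 0.012272 * 0.814 = 0.0099893 m^3/s
Step 2 — friction head loss (Darcy-Weisbach):
  hf = 0.0213 * (281/0.125) * (0.814^2 / (2*9.81))
  hf = 1.6171 m
Step 3 — total head: H = 27 + 1.6171 = 28.617 m
Step 4 — hydraulic power (P = rho*g*Q*H):
  P = 1000 * 9.81 * 0.0099893 * 28.617 = 2800 W
Therefore the hydraulic power required at the pump = 2800 W.


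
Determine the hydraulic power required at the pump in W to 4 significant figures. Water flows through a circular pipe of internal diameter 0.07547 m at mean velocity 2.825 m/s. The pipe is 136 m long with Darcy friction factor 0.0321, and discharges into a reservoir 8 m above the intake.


Approach: apply continuity + Darcy-Weisbach + hydraulic power, Q = A*v; hf = f*(L/D)*(v^2/(2g)); H = static + hf; P = rho*g*Q*H.
Step 1 — flow rate (continuity, Q = A*v):
  A = pi*(0.07547/2)^2 = 0.00447341 m^2
  Q = 0.00447341 * 2.825 = 0.0126374 m^3/s
Step 2 — friction head loss (Darcy-Weisbach):
  hf = 0.0321 * (136/0.07547) * (2.825^2 / (2*9.81))
  hf = 23.5292 m
Step 3 — total head: H = 8 + 23.5292 = 31.5292 m
Step 4 — hydraulic power (P = rho*g*Q*H):
  P = 1000 * 9.81 * 0.0126374 * 31.5292 = 3909 W
Therefore the hydraulic power required at the pump = 3909 W.


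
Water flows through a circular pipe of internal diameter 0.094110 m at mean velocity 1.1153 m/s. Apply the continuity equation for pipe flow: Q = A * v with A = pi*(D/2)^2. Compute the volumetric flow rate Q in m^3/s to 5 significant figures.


A = pi*(0.094110/2)^2 = 0.006956030 m^2
Q = 0.006956030 * 1.1153 = 0.0077581 m^3/s
Therefore the volumetric flow rate Q = 0.0077581 m^3/s.


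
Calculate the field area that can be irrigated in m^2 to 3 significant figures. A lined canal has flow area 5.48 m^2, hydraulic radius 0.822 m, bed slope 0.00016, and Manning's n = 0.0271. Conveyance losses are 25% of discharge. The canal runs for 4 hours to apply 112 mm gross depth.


Approach: apply Manning's equation with a conveyance and depth budget, Q = (1/n)*A*R^(2/3)*S^(1/2); Q_field = Q*(1-loss); Area = Q_field*t/(d/1000).
Step 1 — canal discharge (Manning's equation):
  Q = (1/0.0271) * 5.48 * 0.822^(2/3) * 0.00016^(1/2) = 2.2445 m^3/s
Step 2 — delivered flow: Q_field = 2.2445*(1 - 25/100) = 1.6834 m^3/s
Step 3 — volume delivered: V = 1.6834 * 4*3600 = 24241 m^3
Step 4 — area served: A = V / (depth/1000) = 24241 / 0.112 = 216000 m^2
Therefore the field area that can be irrigated = 216000 m^2.


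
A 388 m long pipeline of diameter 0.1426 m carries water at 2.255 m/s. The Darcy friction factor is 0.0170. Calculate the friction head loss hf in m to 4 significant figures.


Approach: apply the Darcy-Weisbach equation, hf = f*(L/D)*(v^2/(2g)).
hf = 0.0170 * (388/0.1426) * (2.255^2 / (2*9.81))
hf = 11.99 m
Therefore the friction head loss hf = 11.99 m.


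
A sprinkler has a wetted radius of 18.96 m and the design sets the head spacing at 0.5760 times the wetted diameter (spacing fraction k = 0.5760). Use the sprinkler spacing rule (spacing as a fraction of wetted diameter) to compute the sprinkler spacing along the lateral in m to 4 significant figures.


Approach: apply the sprinkler spacing rule (spacing as a fraction of wetted diameter), S = k*(2*R).
S = 0.5760 * (2 * 18.96) = 21.84 m
Therefore the sprinkler spacing along the lateral = 21.84 m.


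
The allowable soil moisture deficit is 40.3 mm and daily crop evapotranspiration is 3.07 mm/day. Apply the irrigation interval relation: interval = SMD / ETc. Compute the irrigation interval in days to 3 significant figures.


interval = 40.3 / 3.07 = 13.1 days
Therefore the irrigation interval = 13.1 days.


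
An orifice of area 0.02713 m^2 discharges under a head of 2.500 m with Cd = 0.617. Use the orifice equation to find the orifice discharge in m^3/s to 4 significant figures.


Approach: apply the orifice equation, Q = Cd*A*sqrt(2*g*h).
Q = 0.617 * 0.02713 * sqrt(2*9.81*2.500) = 0.1172 m^3/s
Therefore the orifice discharge = 0.1172 m^3/s.


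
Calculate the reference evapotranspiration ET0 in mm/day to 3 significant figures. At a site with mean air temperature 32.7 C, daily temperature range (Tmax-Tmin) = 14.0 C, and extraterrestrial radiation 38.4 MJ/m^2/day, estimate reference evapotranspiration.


Approach: apply the Hargreaves-Samani method, ET0 = 0.0023*(Tmean+17.8)*sqrt(Tmax-Tmin)*0.408*Ra.
ET0 = 0.0023*(32.7+17.8)*sqrt(14.0)*0.408*38.4 = 6.81 mm/day
Therefore the reference evapotranspiration ET0 = 6.81 mm/day.


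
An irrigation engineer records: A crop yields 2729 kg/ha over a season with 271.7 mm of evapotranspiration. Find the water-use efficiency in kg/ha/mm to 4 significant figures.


Approach: apply the water-use efficiency ratio, WUE = yield/ET.
WUE = 2729 / 271.7 = 10.04 kg/ha/mm
Therefore the water-use efficiency = 10.04 kg/ha/mm.


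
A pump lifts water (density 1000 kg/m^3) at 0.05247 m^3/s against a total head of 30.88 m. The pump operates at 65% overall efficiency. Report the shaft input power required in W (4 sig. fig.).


Approach: apply hydraulic power then efficiency conversion, P = rho*g*Q*H; P_in = P/eta.
Step 1 — hydraulic power (P = rho*g*Q*H):
  P = 1000 * 9.81 * 0.05247 * 30.88 = 15894.9 W
Step 2 — input power: P_in = P/eta = 15894.9 / 0.65 = 24450 W
Therefore the shaft input power required = 24450 W.


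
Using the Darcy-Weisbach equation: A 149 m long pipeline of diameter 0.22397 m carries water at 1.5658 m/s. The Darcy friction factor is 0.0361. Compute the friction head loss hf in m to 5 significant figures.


Approach: apply the Darcy-Weisbach equation, hf = f*(L/D)*(v^2/(2g)).
hf = 0.0361 * (149/0.22397) * (1.5658^2 / (2*9.81))
hf = 3.0011 m
Therefore the friction head loss hf = 3.0011 m.


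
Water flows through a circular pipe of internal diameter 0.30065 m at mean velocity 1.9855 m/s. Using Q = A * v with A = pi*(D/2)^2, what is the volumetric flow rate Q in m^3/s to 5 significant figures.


A = pi*(0.30065/2)^2 = 0.07099247 m^2
Q = 0.07099247 * 1.9855 = 0.14096 m^3/s
Therefore the volumetric flow rate Q = 0.14096 m^3/s.


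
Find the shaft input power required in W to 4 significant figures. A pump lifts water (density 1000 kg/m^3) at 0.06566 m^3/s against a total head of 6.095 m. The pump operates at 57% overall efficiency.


Approach: apply hydraulic power then efficiency conversion, P = rho*g*Q*H; P_in = P/eta.
Step 1 — hydraulic power (P = rho*g*Q*H):
  P = 1000 * 9.81 * 0.06566 * 6.095 = 3925.94 W
Step 2 — input power: P_in = P/eta = 3925.94 / 0.57 = 6888 W
Therefore the shaft input power required = 6888 W.


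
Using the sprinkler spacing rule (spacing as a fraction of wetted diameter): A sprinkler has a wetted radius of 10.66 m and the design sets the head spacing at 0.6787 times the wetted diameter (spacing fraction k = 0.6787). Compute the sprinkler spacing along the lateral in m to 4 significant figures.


Approach: apply the sprinkler spacing rule (spacing as a fraction of wetted diameter), S = k*(2*R).
S = 0.6787 * (2 * 10.66) = 14.47 m
Therefore the sprinkler spacing along the lateral = 14.47 m.


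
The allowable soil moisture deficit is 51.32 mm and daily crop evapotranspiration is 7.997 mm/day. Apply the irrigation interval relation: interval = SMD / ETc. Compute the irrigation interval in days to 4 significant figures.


interval = 51.32 / 7.997 = 6.417 days
Therefore the irrigation interval = 6.417 days.


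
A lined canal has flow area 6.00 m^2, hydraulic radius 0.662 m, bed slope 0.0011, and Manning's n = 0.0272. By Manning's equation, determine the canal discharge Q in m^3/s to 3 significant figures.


Approach: apply Manning's equation, Q = (1/n)*A*R^(2/3)*S^(1/2).
Q = (1/0.0272) * 6.00 * 0.662^(2/3) * 0.0011^(1/2) = 5.56 m^3/s
Therefore the canal discharge Q = 5.56 m^3/s.


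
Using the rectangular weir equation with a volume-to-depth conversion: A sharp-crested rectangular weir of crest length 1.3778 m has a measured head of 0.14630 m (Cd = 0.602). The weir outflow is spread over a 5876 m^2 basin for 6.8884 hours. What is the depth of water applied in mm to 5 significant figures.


Approach: apply the rectangular weir equation with a volume-to-depth conversion, Q = (2/3)*Cd*L*sqrt(2g)*H^1.5; d = Q*t/A * 1000.
Step 1 — weir discharge:
  Q = (2/3)*0.602*1.3778*sqrt(2*9.81)*0.14630^1.5 = 0.1370590 m^3/s
Step 2 — volume: V = 0.1370590 * 6.8884*3600 = 3398.821 m^3
Step 3 — depth: d = V/A * 1000 = 3398.821/5876 * 1000 = 578.42 mm
Therefore the depth of water applied = 578.42 mm.


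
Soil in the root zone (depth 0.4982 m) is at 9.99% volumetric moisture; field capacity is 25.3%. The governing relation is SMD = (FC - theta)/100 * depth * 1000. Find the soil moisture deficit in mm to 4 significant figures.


SMD = (25.3 - 9.99)/100 * 0.4982 * 1000 = 76.27 mm
Therefore the soil moisture deficit = 76.27 mm.


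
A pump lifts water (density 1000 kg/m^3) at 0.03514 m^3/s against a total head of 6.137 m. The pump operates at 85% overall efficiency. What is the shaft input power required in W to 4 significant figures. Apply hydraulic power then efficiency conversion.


Approach: apply hydraulic power then efficiency conversion, P = rho*g*Q*H; P_in = P/eta.
Step 1 — hydraulic power (P = rho*g*Q*H):
  P = 1000 * 9.81 * 0.03514 * 6.137 = 2115.57 W
Step 2 — input power: P_in = P/eta = 2115.57 / 0.85 = 2489 W
Therefore the shaft input power required = 2489 W.


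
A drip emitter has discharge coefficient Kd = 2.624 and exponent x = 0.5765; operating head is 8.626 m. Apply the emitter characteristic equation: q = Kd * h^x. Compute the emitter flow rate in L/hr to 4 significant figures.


q = 2.624 * 8.626^0.5765 = 9.088 L/hr
Therefore the emitter flow rate = 9.088 L/hr.


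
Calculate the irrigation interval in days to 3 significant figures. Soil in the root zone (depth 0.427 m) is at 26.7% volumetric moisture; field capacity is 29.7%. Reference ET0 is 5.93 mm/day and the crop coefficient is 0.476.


Approach: apply soil-water budget scheduling, SMD = (FC-theta)/100*depth*1000; ETc = ET0*Kc; interval = SMD/ETc.
Step 1 — soil moisture deficit:
  SMD = (29.7 - 26.7)/100 * 0.427 * 1000 = 12.810 mm
Step 2 — daily crop ET (ETc = ET0*Kc):
  ETc = 5.93 * 0.476 = 2.8227 mm/day
Step 3 — irrigation interval (SMD/ETc):
  interval = 12.810 / 2.8227 = 4.54 days
Therefore the irrigation interval = 4.54 days.


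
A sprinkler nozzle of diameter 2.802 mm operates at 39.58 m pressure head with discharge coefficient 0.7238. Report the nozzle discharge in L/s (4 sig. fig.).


Approach: apply the orifice equation, Q = Cd*A*sqrt(2*g*h), A = pi*(d/2)^2.
A = pi*(2.802e-3/2)^2 = 6.16632e-06 m^2
Q = 0.7238 * 6.16632e-06 * sqrt(2*9.81*39.58) * 1000 = 0.1244 L/s
Therefore the nozzle discharge = 0.1244 L/s.


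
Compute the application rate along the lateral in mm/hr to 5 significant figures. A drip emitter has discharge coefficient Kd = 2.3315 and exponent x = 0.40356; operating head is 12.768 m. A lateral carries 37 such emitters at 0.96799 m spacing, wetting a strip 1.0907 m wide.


Approach: apply the emitter equation with a lateral mass balance, q = Kd*h^x; Q = n*q; rate = Q/(n*spacing*width).
Step 1 — single emitter flow (q = Kd*h^x):
  q = 2.3315 * 12.768^0.40356 = 6.516620 L/hr
Step 2 — total lateral flow: Q = 37 * 6.516620 = 241.1149 L/hr
Step 3 — wetted area: A = 37 * 0.96799 * 1.0907 = 39.06411 m^2
Step 4 — application rate: Q/A = 241.1149/39.06411 = 6.1723 mm/hr
Therefore the application rate along the lateral = 6.1723 mm/hr.


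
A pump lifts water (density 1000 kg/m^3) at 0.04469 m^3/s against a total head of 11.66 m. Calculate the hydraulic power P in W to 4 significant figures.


Approach: apply the hydraulic power relation, P = rho*g*Q*H.
P = 1000 * 9.81 * 0.04469 * 11.66 = 5112 W
Therefore the hydraulic power P = 5112 W.


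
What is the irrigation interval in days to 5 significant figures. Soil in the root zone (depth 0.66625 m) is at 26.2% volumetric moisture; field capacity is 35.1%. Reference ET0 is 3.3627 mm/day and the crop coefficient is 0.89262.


Approach: apply soil-water budget scheduling, SMD = (FC-theta)/100*depth*1000; ETc = ET0*Kc; interval = SMD/ETc.
Step 1 — soil moisture deficit:
  SMD = (35.1 - 26.2)/100 * 0.66625 * 1000 = 59.29625 mm
Step 2 — daily crop ET (ETc = ET0*Kc):
  ETc = 3.3627 * 0.89262 = 3.001613 mm/day
Step 3 — irrigation interval (SMD/ETc):
  interval = 59.29625 / 3.001613 = 19.755 days
Therefore the irrigation interval = 19.755 days.


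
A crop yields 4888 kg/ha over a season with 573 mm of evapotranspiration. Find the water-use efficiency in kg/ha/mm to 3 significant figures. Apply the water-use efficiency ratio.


Approach: apply the water-use efficiency ratio, WUE = yield/ET.
WUE = 4888 / 573 = 8.53 kg/ha/mm
Therefore the water-use efficiency = 8.53 kg/ha/mm.


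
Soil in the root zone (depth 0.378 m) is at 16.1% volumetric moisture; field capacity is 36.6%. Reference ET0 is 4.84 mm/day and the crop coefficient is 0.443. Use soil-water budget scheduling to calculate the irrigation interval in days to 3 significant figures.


Approach: apply soil-water budget scheduling, SMD = (FC-theta)/100*depth*1000; ETc = ET0*Kc; interval = SMD/ETc.
Step 1 — soil moisture deficit:
  SMD = (36.6 - 16.1)/100 * 0.378 * 1000 = 77.490 mm
Step 2 — daily crop ET (ETc = ET0*Kc):
  ETc = 4.84 * 0.443 = 2.1441 mm/day
Step 3 — irrigation interval (SMD/ETc):
  interval = 77.490 / 2.1441 = 36.1 days
Therefore the irrigation interval = 36.1 days.


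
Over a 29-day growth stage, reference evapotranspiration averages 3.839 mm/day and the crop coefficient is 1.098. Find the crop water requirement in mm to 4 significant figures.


Approach: apply the crop water requirement relation, CWR = ET0 * Kc * days.
CWR = 3.839 * 1.098 * 29 = 122.2 mm
Therefore the crop water requirement = 122.2 mm.


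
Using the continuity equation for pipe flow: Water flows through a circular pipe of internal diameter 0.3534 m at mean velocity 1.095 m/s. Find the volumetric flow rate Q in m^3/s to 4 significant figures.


Approach: apply the continuity equation for pipe flow, Q = A * v with A = pi*(D/2)^2.
A = pi*(0.3534/2)^2 = 0.0980896 m^2
Q = 0.0980896 * 1.095 = 0.1074 m^3/s
Therefore the volumetric flow rate Q = 0.1074 m^3/s.


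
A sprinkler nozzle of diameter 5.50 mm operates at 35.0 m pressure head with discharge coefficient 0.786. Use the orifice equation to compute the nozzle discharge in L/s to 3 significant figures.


Approach: apply the orifice equation, Q = Cd*A*sqrt(2*g*h), A = pi*(d/2)^2.
A = pi*(5.50e-3/2)^2 = 2.3758e-05 m^2
Q = 0.786 * 2.3758e-05 * sqrt(2*9.81*35.0) * 1000 = 0.489 L/s
Therefore the nozzle discharge = 0.489 L/s.


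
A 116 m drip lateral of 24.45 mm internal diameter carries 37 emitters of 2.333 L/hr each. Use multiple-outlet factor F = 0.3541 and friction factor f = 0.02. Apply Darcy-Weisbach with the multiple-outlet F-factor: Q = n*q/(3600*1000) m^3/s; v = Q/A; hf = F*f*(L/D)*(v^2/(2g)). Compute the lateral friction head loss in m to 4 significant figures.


Q = 37*2.333/(3600*1000) = 2.39781e-05 m^3/s
A = pi*(24.45e-3/2)^2 = 4.69513e-04 m^2, so v = Q/A = 0.0510701 m/s
hf = 0.3541*0.02*(116/0.02445)*(0.0510701^2/(2*9.81)) = 0.004467 m
Therefore the lateral friction head loss = 0.004467 m.


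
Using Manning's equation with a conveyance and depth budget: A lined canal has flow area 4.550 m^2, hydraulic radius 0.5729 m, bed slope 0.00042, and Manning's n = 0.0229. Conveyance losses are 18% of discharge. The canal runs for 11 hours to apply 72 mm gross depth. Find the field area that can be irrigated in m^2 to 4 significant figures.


Approach: apply Manning's equation with a conveyance and depth budget, Q = (1/n)*A*R^(2/3)*S^(1/2); Q_field = Q*(1-loss); Area = Q_field*t/(d/1000).
Step 1 — canal discharge (Manning's equation):
  Q = (1/0.0229) * 4.550 * 0.5729^(2/3) * 0.00042^(1/2) = 2.80879 m^3/s
Step 2 — delivered flow: Q_field = 2.80879*(1 - 18/100) = 2.30321 m^3/s
Step 3 — volume delivered: V = 2.30321 * 11*3600 = 91207.1 m^3
Step 4 — area served: A = V / (depth/1000) = 91207.1 / 0.072 = 1267000 m^2
Therefore the field area that can be irrigated = 1267000 m^2.


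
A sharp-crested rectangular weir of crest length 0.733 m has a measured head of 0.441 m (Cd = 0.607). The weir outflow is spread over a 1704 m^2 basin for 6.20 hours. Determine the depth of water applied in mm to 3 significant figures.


Approach: apply the rectangular weir equation with a volume-to-depth conversion, Q = (2/3)*Cd*L*sqrt(2g)*H^1.5; d = Q*t/A * 1000.
Step 1 — weir discharge:
  Q = (2/3)*0.607*0.733*sqrt(2*9.81)*0.441^1.5 = 0.38478 m^3/s
Step 2 — volume: V = 0.38478 * 6.20*3600 = 8588.2 m^3
Step 3 — depth: d = V/A * 1000 = 8588.2/1704 * 1000 = 5040 mm
Therefore the depth of water applied = 5040 mm.


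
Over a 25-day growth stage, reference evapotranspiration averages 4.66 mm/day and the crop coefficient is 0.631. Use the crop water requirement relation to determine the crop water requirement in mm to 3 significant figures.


Approach: apply the crop water requirement relation, CWR = ET0 * Kc * days.
CWR = 4.66 * 0.631 * 25 = 73.5 mm
Therefore the crop water requirement = 73.5 mm.


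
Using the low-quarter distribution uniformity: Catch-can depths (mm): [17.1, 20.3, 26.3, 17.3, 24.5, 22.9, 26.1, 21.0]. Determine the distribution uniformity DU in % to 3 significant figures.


Approach: apply the low-quarter distribution uniformity, DU = (mean of lowest quarter of readings / overall mean)*100.
sorted lowest 2 of 8: [17.1, 17.3] -> mean = 17.200 mm
overall mean = 21.938 mm
DU = (17.200/21.938)*100 = 78.4 %
Therefore the distribution uniformity DU = 78.4 %.


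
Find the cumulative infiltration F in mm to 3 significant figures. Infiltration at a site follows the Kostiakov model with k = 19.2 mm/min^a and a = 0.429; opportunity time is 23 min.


Approach: apply the Kostiakov infiltration equation, F = k*t^a.
F = 19.2 * 23^0.429 = 73.7 mm
Therefore the cumulative infiltration F = 73.7 mm.


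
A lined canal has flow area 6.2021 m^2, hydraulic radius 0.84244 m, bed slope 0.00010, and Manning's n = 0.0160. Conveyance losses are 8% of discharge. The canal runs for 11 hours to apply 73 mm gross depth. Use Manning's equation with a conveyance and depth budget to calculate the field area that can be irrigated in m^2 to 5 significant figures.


Approach: apply Manning's equation with a conveyance and depth budget, Q = (1/n)*A*R^(2/3)*S^(1/2); Q_field = Q*(1-loss); Area = Q_field*t/(d/1000).
Step 1 — canal discharge (Manning's equation):
  Q = (1/0.0160) * 6.2021 * 0.84244^(2/3) * 0.00010^(1/2) = 3.457627 m^3/s
Step 2 — delivered flow: Q_field = 3.457627*(1 - 8/100) = 3.181017 m^3/s
Step 3 — volume delivered: V = 3.181017 * 11*3600 = 125968.3 m^3
Step 4 — area served: A = V / (depth/1000) = 125968.3 / 0.073 = 1725600 m^2
Therefore the field area that can be irrigated = 1725600 m^2.


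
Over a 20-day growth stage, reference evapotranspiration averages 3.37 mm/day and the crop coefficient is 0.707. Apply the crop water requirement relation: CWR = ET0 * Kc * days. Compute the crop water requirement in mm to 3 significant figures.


CWR = 3.37 * 0.707 * 20 = 47.7 mm
Therefore the crop water requirement = 47.7 mm.


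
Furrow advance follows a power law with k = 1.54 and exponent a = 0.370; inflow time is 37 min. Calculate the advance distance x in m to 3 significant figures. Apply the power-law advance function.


Approach: apply the power-law advance function, x = k*t^a.
x = 1.54 * 37^0.370 = 5.86 m
Therefore the advance distance x = 5.86 m.


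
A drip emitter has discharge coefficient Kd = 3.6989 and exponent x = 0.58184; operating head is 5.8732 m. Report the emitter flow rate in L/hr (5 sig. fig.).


Approach: apply the emitter characteristic equation, q = Kd * h^x.
q = 3.6989 * 5.8732^0.58184 = 10.362 L/hr
Therefore the emitter flow rate = 10.362 L/hr.


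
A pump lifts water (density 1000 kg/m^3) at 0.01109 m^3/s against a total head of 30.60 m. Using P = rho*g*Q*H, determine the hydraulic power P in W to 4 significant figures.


P = 1000 * 9.81 * 0.01109 * 30.60 = 3329 W
Therefore the hydraulic power P = 3329 W.


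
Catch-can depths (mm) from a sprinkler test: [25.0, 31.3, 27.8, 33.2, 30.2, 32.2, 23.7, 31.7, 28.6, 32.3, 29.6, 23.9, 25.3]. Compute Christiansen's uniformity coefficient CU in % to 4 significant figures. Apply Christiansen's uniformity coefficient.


Approach: apply Christiansen's uniformity coefficient, CU = (1 - mean_abs_deviation/mean)*100.
mean = 28.8308 mm
mean |d_i - mean| = 2.87456 mm
CU = (1 - 2.87456/28.8308)*100 = 90.03 %
Therefore Christiansen's uniformity coefficient CU = 90.03 %.


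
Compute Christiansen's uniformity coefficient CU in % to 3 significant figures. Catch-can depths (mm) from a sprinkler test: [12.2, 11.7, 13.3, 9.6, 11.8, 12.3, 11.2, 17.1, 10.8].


Approach: apply Christiansen's uniformity coefficient, CU = (1 - mean_abs_deviation/mean)*100.
mean = 12.222 mm
mean |d_i - mean| = 1.3407 mm
CU = (1 - 1.3407/12.222)*100 = 89.0 %
Therefore Christiansen's uniformity coefficient CU = 89.0 %.


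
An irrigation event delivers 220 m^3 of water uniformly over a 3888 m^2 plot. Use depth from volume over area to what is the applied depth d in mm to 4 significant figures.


Approach: apply depth from volume over area, d = (V/A)*1000.
d = (220 / 3888) * 1000 = 56.58 mm
Therefore the applied depth d = 56.58 mm.


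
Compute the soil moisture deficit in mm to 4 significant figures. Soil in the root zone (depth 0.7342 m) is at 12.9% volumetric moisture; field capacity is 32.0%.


Approach: apply the soil moisture deficit relation, SMD = (FC - theta)/100 * depth * 1000.
SMD = (32.0 - 12.9)/100 * 0.7342 * 1000 = 140.2 mm
Therefore the soil moisture deficit = 140.2 mm.


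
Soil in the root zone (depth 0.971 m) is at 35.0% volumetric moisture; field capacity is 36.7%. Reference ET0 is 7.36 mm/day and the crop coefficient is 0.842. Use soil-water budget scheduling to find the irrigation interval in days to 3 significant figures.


Approach: apply soil-water budget scheduling, SMD = (FC-theta)/100*depth*1000; ETc = ET0*Kc; interval = SMD/ETc.
Step 1 — soil moisture deficit:
  SMD = (36.7 - 35.0)/100 * 0.971 * 1000 = 16.507 mm
Step 2 — daily crop ET (ETc = ET0*Kc):
  ETc = 7.36 * 0.842 = 6.1971 mm/day
Step 3 — irrigation interval (SMD/ETc):
  interval = 16.507 / 6.1971 = 2.66 days
Therefore the irrigation interval = 2.66 days.
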